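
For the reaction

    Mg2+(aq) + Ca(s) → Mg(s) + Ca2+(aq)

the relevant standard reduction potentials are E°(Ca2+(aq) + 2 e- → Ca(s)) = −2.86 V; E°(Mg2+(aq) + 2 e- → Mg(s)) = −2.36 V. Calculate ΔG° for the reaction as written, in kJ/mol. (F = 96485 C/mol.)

In the reaction as written Mg2+(aq) is reduced, so the Mg²⁺/Mg couple is the cathode and Ca²⁺/Ca is the anode.
E°cell = −2.36 − (−2.86) = +0.50 V; balancing electrons gives n = 2.
ΔG° = −nFE°cell = −(2)(96485)(+0.50) J/mol = −96.5 kJ/mol.

−96.5 kJ/mol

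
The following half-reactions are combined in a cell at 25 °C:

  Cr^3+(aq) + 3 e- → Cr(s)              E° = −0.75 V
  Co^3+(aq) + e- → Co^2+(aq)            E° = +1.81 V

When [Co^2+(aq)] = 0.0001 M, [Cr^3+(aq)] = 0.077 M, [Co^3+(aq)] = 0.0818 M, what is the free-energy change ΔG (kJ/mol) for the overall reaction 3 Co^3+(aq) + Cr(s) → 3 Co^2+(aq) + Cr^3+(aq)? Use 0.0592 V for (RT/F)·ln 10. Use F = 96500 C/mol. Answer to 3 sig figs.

−797 kJ/mol

With Co³⁺/Co²⁺ reduced at the cathode, E°cell = +1.81 − (−0.75) = +2.56 V and n = 3.
The reaction quotient is ([Co^2+(aq)]^3·[Cr^3+(aq)]) / [Co^3+(aq)]^3 = 1.41×10^−10; by Nernst, E = +2.56 − (0.0592/3)(−9.852) = +2.7544 V.
Then ΔG = −nFE = −3 × 96500 × +2.7544 J/mol = −797 kJ/mol.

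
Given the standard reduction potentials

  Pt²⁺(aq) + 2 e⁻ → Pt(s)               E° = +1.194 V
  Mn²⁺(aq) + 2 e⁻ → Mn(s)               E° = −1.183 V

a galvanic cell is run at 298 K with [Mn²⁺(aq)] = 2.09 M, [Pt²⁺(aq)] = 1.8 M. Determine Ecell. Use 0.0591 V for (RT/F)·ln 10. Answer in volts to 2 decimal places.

Pt²⁺/Pt is reduced (cathode, E° = +1.194 V) and Mn²⁺/Mn is oxidized (anode).
E°cell = E°cat − E°an = +1.194 − (−1.183) = +2.377 V; n = 2.
The balanced reaction is Pt²⁺(aq) + Mn(s) → Pt(s) + Mn²⁺(aq), so Q = [Mn²⁺(aq)] / [Pt²⁺(aq)] = 1.16 and log Q = 0.065.
Applying E = E° − (RT ln10/nF)·log Q gives +2.377 − (0.0591/2)(0.065) = +2.38 V.

+2.38 V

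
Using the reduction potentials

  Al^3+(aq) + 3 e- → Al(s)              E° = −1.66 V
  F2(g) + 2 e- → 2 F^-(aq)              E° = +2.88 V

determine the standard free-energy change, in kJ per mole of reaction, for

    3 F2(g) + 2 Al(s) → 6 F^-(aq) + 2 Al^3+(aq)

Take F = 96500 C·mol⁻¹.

In the reaction as written F2(g) is reduced, so the F₂/F⁻ couple is the cathode and Al³⁺/Al is the anode.
E°cell = +2.88 − (−1.66) = +4.54 V; balancing electrons gives n = 6.
ΔG° = −nFE°cell = −(6)(96500)(+4.54) J/mol = −2629 kJ/mol.

−2629 kJ/mol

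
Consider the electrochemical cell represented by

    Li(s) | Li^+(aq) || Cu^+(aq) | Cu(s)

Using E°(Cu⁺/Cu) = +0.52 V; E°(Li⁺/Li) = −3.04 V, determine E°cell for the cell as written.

+3.56 V

By convention the left-hand electrode in cell notation is the anode (oxidation) and the right-hand electrode is the cathode (reduction).
E°cell = E°(right) − E°(left) = +0.52 − (−3.04) = +3.56 V.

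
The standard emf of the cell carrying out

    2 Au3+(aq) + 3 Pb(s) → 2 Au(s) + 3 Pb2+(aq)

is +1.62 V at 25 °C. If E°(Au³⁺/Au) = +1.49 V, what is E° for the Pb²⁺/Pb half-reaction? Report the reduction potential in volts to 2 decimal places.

In the reaction as written the Au³⁺/Au couple is reduced (cathode) and Pb²⁺/Pb is oxidized (anode), so E°cell = E°(Au³⁺/Au) − E°(Pb²⁺/Pb).
E°(Pb²⁺/Pb) = E°(cathode) − E°cell = +1.49 − (+1.62) = −0.13 V.

−0.13 V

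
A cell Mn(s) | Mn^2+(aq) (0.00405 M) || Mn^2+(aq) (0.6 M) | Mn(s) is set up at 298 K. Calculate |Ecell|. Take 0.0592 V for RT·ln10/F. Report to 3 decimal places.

For a concentration cell E°cell = 0, since both electrodes use the same couple.
The compartment with the higher Mn^2+(aq) concentration (0.6 M) acts as the cathode; ions are reduced there and produced at the dilute (0.00405 M) anode.
With n = 2, Ecell = −(0.0592/2)·log([dilute]/[conc]) = −(0.0592/2)·log(0.00405/0.6) = +0.064 V.

0.064 V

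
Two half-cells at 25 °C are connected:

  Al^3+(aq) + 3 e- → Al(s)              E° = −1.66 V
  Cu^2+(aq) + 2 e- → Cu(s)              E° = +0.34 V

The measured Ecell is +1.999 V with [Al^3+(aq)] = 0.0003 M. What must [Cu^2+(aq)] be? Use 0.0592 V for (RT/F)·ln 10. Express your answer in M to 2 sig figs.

Cu²⁺/Cu is the cathode (higher E°); E°cell = +0.34 − (−1.66) = +2.00 V with n = 6.
From the Nernst equation, log Q = n(E° − E)/0.0592 = 6·(+2.00 − (+1.999))/0.0592 = 0.101.
The balanced reaction is 3 Cu^2+(aq) + 2 Al(s) → 3 Cu(s) + 2 Al^3+(aq), so Q = [Al^3+(aq)]^2 / [Cu^2+(aq)]^3.
Isolating [Cu^2+(aq)] in Q = 10^{0.101} yields log [Cu^2+(aq)] = −2.382, i.e. 0.0041 M.

0.0041 M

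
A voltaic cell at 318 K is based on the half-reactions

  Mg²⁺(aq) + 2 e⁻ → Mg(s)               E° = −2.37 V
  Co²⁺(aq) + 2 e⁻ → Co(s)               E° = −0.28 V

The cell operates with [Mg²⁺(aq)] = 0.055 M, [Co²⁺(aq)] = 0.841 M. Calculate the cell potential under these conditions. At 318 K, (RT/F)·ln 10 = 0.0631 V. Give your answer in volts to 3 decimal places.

Since E°(Co²⁺/Co) > E°(Mg²⁺/Mg), Co²⁺/Co serves as the cathode.
E°cell = −0.28 − (−2.37) = +2.09 V, with n = 2 electrons transferred.
The balanced reaction is Co²⁺(aq) + Mg(s) → Co(s) + Mg²⁺(aq), so Q = [Mg²⁺(aq)] / [Co²⁺(aq)] = 0.0654 and log Q = −1.184.
Applying E = E° − (RT ln10/nF)·log Q gives +2.09 − (0.0631/2)(−1.184) = +2.127 V.

+2.127 V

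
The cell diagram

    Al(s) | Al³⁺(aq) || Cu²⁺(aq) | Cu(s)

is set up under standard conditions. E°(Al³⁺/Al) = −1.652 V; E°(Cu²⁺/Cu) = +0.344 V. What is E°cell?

By convention the left-hand electrode in cell notation is the anode (oxidation) and the right-hand electrode is the cathode (reduction).
E°cell = E°(right) − E°(left) = +0.344 − (−1.652) = +1.996 V.

+1.996 V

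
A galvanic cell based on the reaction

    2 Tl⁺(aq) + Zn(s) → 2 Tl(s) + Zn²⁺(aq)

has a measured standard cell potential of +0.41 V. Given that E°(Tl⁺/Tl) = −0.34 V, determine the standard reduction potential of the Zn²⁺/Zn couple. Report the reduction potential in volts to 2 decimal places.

In the reaction as written the Tl⁺/Tl couple is reduced (cathode) and Zn²⁺/Zn is oxidized (anode), so E°cell = E°(Tl⁺/Tl) − E°(Zn²⁺/Zn).
E°(Zn²⁺/Zn) = E°(cathode) − E°cell = −0.34 − (+0.41) = −0.75 V.

−0.75 V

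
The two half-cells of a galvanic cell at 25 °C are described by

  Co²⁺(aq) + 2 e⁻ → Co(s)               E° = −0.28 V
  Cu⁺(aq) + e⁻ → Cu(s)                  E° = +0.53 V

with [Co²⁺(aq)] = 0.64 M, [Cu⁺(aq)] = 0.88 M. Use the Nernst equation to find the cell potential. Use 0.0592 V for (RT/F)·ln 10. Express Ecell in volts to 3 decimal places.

Cu⁺/Cu is reduced (cathode, E° = +0.53 V) and Co²⁺/Co is oxidized (anode).
E°cell = E°cat − E°an = +0.53 − (−0.28) = +0.81 V; n = 2.
For the overall reaction 2 Cu⁺(aq) + Co(s) → 2 Cu(s) + Co²⁺(aq), Q = [Co²⁺(aq)] / [Cu⁺(aq)]^2 = 0.826, giving log Q = −0.083.
Applying E = E° − (RT ln10/nF)·log Q gives +0.81 − (0.0592/2)(−0.083) = +0.812 V.

+0.812 V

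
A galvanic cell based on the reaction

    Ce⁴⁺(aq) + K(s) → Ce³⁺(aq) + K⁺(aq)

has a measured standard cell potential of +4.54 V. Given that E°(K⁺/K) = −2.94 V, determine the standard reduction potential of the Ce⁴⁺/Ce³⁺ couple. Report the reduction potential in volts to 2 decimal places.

+1.60 V

In the reaction as written the Ce⁴⁺/Ce³⁺ couple is reduced (cathode) and K⁺/K is oxidized (anode), so E°cell = E°(Ce⁴⁺/Ce³⁺) − E°(K⁺/K).
E°(Ce⁴⁺/Ce³⁺) = E°cell + E°(anode) = +4.54 + (−2.94) = +1.60 V.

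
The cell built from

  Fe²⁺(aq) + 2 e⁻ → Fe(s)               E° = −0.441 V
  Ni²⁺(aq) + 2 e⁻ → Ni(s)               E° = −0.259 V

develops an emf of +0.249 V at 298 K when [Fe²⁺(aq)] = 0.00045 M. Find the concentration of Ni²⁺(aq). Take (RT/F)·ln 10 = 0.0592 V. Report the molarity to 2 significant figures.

0.083 M

The Ni²⁺/Ni couple has the larger reduction potential, so it is the cathode: E°cell = −0.259 − (−0.441) = +0.182 V and n = 2.
From the Nernst equation, log Q = n(E° − E)/0.0592 = 2·(+0.182 − (+0.249))/0.0592 = −2.264.
The balanced reaction is Ni²⁺(aq) + Fe(s) → Ni(s) + Fe²⁺(aq), so Q = [Fe²⁺(aq)] / [Ni²⁺(aq)].
Isolating [Ni²⁺(aq)] in Q = 10^{−2.264} yields log [Ni²⁺(aq)] = −1.083, i.e. 0.083 M.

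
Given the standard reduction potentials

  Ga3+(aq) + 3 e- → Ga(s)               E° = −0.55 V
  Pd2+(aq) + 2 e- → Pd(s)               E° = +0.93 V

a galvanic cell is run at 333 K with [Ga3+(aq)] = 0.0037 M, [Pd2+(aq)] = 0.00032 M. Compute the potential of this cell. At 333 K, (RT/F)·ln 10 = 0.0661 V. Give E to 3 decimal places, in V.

+1.418 V

Pd²⁺/Pd is reduced (cathode, E° = +0.93 V) and Ga³⁺/Ga is oxidized (anode).
The standard potential is +0.93 − (−0.55) = +1.48 V and the balanced reaction transfers n = 6 electrons.
For the overall reaction 3 Pd2+(aq) + 2 Ga(s) → 3 Pd(s) + 2 Ga3+(aq), Q = [Ga3+(aq)]^2 / [Pd2+(aq)]^3 = 4.18×10^5, giving log Q = 5.621.
Applying E = E° − (RT ln10/nF)·log Q gives +1.48 − (0.0661/6)(5.621) = +1.418 V.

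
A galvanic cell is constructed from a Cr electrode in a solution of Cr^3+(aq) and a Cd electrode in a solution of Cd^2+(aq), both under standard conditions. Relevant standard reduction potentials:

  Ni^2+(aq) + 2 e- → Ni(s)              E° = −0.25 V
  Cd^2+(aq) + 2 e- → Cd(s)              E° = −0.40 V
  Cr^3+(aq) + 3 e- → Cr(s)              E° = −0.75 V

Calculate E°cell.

+0.35 V

Of the two couples in this cell, the one with the more positive reduction potential is reduced at the cathode: here that is Cd²⁺/Cd (−0.40 V); Cr³⁺/Cr (−0.75 V) is the anode.
E°cell = E°(cathode) − E°(anode) = −0.40 − (−0.75) = +0.35 V.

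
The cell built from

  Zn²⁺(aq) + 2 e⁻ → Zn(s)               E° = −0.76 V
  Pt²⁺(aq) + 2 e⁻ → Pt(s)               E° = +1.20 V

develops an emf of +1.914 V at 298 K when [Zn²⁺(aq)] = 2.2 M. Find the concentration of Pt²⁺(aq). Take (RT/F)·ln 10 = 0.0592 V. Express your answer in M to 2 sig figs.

0.061 M

The Pt²⁺/Pt couple has the larger reduction potential, so it is the cathode: E°cell = +1.20 − (−0.76) = +1.96 V and n = 2.
From the Nernst equation, log Q = n(E° − E)/0.0592 = 2·(+1.96 − (+1.914))/0.0592 = 1.554.
Balancing electrons gives Pt²⁺(aq) + Zn(s) → Pt(s) + Zn²⁺(aq); thus Q = [Zn²⁺(aq)] / [Pt²⁺(aq)].
Solving for the unknown gives log [Pt²⁺(aq)] = −1.212, so [Pt²⁺(aq)] ≈ 0.061 M.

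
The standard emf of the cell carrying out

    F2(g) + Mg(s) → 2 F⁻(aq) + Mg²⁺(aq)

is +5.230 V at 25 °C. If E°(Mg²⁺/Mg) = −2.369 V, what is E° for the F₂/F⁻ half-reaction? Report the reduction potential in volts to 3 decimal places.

+2.861 V

In the reaction as written the F₂/F⁻ couple is reduced (cathode) and Mg²⁺/Mg is oxidized (anode), so E°cell = E°(F₂/F⁻) − E°(Mg²⁺/Mg).
E°(F₂/F⁻) = E°cell + E°(anode) = +5.230 + (−2.369) = +2.861 V.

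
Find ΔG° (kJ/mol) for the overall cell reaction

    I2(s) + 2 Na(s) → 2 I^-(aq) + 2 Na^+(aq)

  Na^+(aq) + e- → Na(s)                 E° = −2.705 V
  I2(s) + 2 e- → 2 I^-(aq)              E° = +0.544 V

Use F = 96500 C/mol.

−627 kJ/mol

In the reaction as written I2(s) is reduced, so the I₂/I⁻ couple is the cathode and Na⁺/Na is the anode.
E°cell = +0.544 − (−2.705) = +3.249 V; balancing electrons gives n = 2.
ΔG° = −nFE°cell = −(2)(96500)(+3.249) J/mol = −627 kJ/mol.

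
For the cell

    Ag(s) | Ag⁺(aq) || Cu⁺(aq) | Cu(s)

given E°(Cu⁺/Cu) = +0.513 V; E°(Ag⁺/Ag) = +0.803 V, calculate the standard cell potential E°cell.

By convention the left-hand electrode in cell notation is the anode (oxidation) and the right-hand electrode is the cathode (reduction).
E°cell = E°(right) − E°(left) = +0.513 − (+0.803) = −0.290 V.
The negative sign shows that, as written, the cell would require an external voltage to drive the reaction.

−0.290 V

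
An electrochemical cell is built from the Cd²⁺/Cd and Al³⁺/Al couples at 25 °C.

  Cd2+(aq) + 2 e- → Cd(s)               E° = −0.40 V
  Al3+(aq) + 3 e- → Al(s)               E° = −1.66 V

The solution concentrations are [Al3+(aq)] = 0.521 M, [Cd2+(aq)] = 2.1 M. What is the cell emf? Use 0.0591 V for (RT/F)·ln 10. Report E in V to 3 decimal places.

Since E°(Cd²⁺/Cd) > E°(Al³⁺/Al), Cd²⁺/Cd serves as the cathode.
E°cell = E°cat − E°an = −0.40 − (−1.66) = +1.26 V; n = 6.
For the overall reaction 3 Cd2+(aq) + 2 Al(s) → 3 Cd(s) + 2 Al3+(aq), Q = [Al3+(aq)]^2 / [Cd2+(aq)]^3 = 0.0293, giving log Q = −1.533.
E = E° − (0.0591/n)·log Q = +1.26 − (0.0591/6)(−1.533) = +1.275 V.

+1.275 V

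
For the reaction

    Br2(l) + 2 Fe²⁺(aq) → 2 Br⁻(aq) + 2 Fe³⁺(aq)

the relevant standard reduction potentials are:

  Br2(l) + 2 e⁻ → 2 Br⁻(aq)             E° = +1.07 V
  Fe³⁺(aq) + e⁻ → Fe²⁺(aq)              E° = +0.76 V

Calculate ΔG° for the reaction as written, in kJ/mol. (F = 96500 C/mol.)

In the reaction as written Br2(l) is reduced, so the Br₂/Br⁻ couple is the cathode and Fe³⁺/Fe²⁺ is the anode.
E°cell = +1.07 − (+0.76) = +0.31 V; balancing electrons gives n = 2.
ΔG° = −nFE°cell = −(2)(96500)(+0.31) J/mol = −59.8 kJ/mol.

−59.8 kJ/mol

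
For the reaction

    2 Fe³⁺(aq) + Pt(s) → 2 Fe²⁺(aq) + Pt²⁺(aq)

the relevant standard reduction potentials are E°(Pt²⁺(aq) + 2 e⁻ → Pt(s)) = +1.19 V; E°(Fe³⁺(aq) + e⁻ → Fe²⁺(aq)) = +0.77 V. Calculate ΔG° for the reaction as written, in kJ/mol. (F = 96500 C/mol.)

+81.1 kJ/mol

In the reaction as written Fe³⁺(aq) is reduced, so the Fe³⁺/Fe²⁺ couple is the cathode and Pt²⁺/Pt is the anode.
E°cell = +0.77 − (+1.19) = −0.42 V; balancing electrons gives n = 2.
ΔG° = −nFE°cell = −(2)(96500)(−0.42) J/mol = +81.1 kJ/mol.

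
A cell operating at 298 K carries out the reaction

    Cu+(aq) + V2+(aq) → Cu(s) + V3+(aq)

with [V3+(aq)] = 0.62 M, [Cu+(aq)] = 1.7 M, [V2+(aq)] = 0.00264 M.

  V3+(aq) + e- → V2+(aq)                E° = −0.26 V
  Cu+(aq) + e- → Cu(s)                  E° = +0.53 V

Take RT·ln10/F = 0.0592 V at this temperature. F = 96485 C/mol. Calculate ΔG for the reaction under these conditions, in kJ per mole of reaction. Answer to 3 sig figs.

−64.0 kJ/mol

The standard cell potential is +0.53 − (−0.26) = +0.79 V, with n = 1 electron in the balanced equation.
The reaction quotient is [V3+(aq)] / ([Cu+(aq)]·[V2+(aq)]) = 138; by Nernst, E = +0.79 − (0.0592/1)(2.140) = +0.6633 V.
ΔG = −nFE = −(1)(96485)(+0.6633) J/mol = −64.0 kJ/mol.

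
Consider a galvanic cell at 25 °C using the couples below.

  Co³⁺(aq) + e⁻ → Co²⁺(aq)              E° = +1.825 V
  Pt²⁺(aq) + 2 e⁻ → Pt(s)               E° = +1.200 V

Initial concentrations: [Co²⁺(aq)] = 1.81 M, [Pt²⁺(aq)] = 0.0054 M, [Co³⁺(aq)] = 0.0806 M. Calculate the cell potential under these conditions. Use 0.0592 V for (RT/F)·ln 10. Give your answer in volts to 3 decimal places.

+0.612 V

The Co³⁺/Co²⁺ couple has the more positive E°, so it is the cathode; Pt²⁺/Pt is the anode.
The standard potential is +1.825 − (+1.200) = +0.625 V and the balanced reaction transfers n = 2 electrons.
The balanced reaction is 2 Co³⁺(aq) + Pt(s) → 2 Co²⁺(aq) + Pt²⁺(aq), so Q = ([Co²⁺(aq)]^2·[Pt²⁺(aq)]) / [Co³⁺(aq)]^2 = 2.72 and log Q = 0.435.
Applying E = E° − (RT ln10/nF)·log Q gives +0.625 − (0.0592/2)(0.435) = +0.612 V.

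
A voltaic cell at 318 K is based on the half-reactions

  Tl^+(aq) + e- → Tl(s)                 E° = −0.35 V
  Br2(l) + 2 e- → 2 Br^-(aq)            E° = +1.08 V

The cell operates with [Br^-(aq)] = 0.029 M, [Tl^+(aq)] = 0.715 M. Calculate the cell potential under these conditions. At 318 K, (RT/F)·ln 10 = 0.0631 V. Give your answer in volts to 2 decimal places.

Br₂/Br⁻ is reduced (cathode, E° = +1.08 V) and Tl⁺/Tl is oxidized (anode).
The standard potential is +1.08 − (−0.35) = +1.43 V and the balanced reaction transfers n = 2 electrons.
Balancing gives Br2(l) + 2 Tl(s) → 2 Br^-(aq) + 2 Tl^+(aq); hence Q = [Br^-(aq)]^2·[Tl^+(aq)]^2 = 0.00043 (log Q = −3.367).
By the Nernst equation, E = +1.43 − (0.0631/2)·(−3.367) = +1.54 V.

+1.54 V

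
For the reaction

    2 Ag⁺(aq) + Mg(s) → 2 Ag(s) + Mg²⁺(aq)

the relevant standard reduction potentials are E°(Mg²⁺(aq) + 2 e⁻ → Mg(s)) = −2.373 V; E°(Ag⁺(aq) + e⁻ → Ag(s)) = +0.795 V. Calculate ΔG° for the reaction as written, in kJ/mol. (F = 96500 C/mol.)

In the reaction as written Ag⁺(aq) is reduced, so the Ag⁺/Ag couple is the cathode and Mg²⁺/Mg is the anode.
E°cell = +0.795 − (−2.373) = +3.168 V; balancing electrons gives n = 2.
ΔG° = −nFE°cell = −(2)(96500)(+3.168) J/mol = −611 kJ/mol.

−611 kJ/mol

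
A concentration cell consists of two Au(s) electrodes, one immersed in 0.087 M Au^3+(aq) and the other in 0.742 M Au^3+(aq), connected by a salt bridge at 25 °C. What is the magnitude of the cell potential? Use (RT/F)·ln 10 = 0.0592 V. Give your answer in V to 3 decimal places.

0.018 V

For a concentration cell E°cell = 0, since both electrodes use the same couple.
The compartment with the higher Au^3+(aq) concentration (0.742 M) acts as the cathode; ions are reduced there and produced at the dilute (0.087 M) anode.
With n = 3, Ecell = −(0.0592/3)·log([dilute]/[conc]) = −(0.0592/3)·log(0.087/0.742) = +0.018 V.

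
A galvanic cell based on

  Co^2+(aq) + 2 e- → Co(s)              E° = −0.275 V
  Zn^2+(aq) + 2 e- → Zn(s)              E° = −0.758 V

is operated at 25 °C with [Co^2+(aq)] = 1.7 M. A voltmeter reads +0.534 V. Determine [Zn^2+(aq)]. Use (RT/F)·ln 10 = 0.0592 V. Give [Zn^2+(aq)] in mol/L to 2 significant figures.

0.032 M

The Co²⁺/Co couple has the larger reduction potential, so it is the cathode: E°cell = −0.275 − (−0.758) = +0.483 V and n = 2.
Since E = E° − (0.0592/n)·log Q, log Q = n(E° − E)/0.0592 = −1.723.
Balancing electrons gives Co^2+(aq) + Zn(s) → Co(s) + Zn^2+(aq); thus Q = [Zn^2+(aq)] / [Co^2+(aq)].
Solving for the unknown gives log [Zn^2+(aq)] = −1.493, so [Zn^2+(aq)] ≈ 0.032 M.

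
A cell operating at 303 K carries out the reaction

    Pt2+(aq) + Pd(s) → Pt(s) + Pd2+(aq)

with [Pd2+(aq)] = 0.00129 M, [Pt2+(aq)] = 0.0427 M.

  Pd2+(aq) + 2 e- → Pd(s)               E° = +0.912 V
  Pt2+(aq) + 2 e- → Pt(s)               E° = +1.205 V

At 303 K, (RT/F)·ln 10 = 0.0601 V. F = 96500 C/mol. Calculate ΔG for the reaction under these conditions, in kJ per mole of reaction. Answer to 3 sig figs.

With Pt²⁺/Pt reduced at the cathode, E°cell = +1.205 − (+0.912) = +0.293 V and n = 2.
Here Q = [Pd2+(aq)] / [Pt2+(aq)] = 0.0302 (log Q = −1.520), giving E = +0.293 − (0.0601/2)·(−1.520) = +0.3387 V.
Finally ΔG = −nFE = −(2)(96500 C/mol)(+0.3387 V) = −65.4 kJ/mol.

−65.4 kJ/mol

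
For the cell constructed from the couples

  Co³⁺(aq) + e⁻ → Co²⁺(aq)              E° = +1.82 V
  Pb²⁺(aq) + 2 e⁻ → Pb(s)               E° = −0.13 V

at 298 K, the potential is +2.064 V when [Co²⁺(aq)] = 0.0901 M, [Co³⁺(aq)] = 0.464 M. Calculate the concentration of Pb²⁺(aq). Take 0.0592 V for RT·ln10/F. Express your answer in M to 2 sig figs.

Co³⁺/Co²⁺ is the cathode (higher E°); E°cell = +1.82 − (−0.13) = +1.95 V with n = 2.
Rearranging E = E° − (0.0592/n)·log Q gives log Q = 2(+1.95 − (+2.064))/0.0592 = −3.851.
For 2 Co³⁺(aq) + Pb(s) → 2 Co²⁺(aq) + Pb²⁺(aq), the reaction quotient is Q = ([Co²⁺(aq)]^2·[Pb²⁺(aq)]) / [Co³⁺(aq)]^2.
Substituting the known concentrations and solving, log [Pb²⁺(aq)] = −2.427 and [Pb²⁺(aq)] = 0.0037 M.

0.0037 M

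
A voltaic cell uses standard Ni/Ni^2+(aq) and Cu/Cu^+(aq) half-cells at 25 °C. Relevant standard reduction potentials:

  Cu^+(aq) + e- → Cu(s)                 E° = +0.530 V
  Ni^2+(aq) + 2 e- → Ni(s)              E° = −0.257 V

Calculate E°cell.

+0.787 V

Of the two couples in this cell, the one with the more positive reduction potential is reduced at the cathode: here that is Cu⁺/Cu (+0.530 V); Ni²⁺/Ni (−0.257 V) is the anode.
E°cell = E°(cathode) − E°(anode) = +0.530 − (−0.257) = +0.787 V.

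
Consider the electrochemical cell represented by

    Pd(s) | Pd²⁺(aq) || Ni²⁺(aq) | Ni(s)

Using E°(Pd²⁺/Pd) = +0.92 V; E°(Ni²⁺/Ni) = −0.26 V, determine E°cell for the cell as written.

−1.18 V

By convention the left-hand electrode in cell notation is the anode (oxidation) and the right-hand electrode is the cathode (reduction).
E°cell = E°(right) − E°(left) = −0.26 − (+0.92) = −1.18 V.
The negative sign shows that, as written, the cell would require an external voltage to drive the reaction.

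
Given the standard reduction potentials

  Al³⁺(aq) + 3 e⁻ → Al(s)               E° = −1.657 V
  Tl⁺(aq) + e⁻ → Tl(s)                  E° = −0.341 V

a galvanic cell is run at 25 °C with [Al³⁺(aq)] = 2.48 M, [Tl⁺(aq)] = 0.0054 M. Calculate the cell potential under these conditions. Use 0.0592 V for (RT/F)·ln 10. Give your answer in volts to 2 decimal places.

+1.17 V

Since E°(Tl⁺/Tl) > E°(Al³⁺/Al), Tl⁺/Tl serves as the cathode.
E°cell = E°cat − E°an = −0.341 − (−1.657) = +1.316 V; n = 3.
For the overall reaction 3 Tl⁺(aq) + Al(s) → 3 Tl(s) + Al³⁺(aq), Q = [Al³⁺(aq)] / [Tl⁺(aq)]^3 = 1.57×10^7, giving log Q = 7.197.
Applying E = E° − (RT ln10/nF)·log Q gives +1.316 − (0.0592/3)(7.197) = +1.17 V.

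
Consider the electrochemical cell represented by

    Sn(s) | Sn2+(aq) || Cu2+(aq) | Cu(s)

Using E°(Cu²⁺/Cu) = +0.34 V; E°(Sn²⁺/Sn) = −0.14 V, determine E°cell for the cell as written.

By convention the left-hand electrode in cell notation is the anode (oxidation) and the right-hand electrode is the cathode (reduction).
E°cell = E°(right) − E°(left) = +0.34 − (−0.14) = +0.48 V.

+0.48 V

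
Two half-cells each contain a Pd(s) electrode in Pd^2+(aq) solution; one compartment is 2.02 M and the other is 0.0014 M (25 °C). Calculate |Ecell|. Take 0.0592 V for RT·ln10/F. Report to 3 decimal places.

For a concentration cell E°cell = 0, since both electrodes use the same couple.
The compartment with the higher Pd^2+(aq) concentration (2.02 M) acts as the cathode; ions are reduced there and produced at the dilute (0.0014 M) anode.
With n = 2, Ecell = −(0.0592/2)·log([dilute]/[conc]) = −(0.0592/2)·log(0.0014/2.02) = +0.094 V.

0.094 V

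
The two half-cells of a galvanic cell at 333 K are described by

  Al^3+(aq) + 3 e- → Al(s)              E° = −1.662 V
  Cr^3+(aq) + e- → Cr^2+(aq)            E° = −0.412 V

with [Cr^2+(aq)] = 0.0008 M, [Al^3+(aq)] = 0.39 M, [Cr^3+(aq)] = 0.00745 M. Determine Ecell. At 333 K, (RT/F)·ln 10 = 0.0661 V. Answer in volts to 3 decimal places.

Since E°(Cr³⁺/Cr²⁺) > E°(Al³⁺/Al), Cr³⁺/Cr²⁺ serves as the cathode.
E°cell = E°cat − E°an = −0.412 − (−1.662) = +1.250 V; n = 3.
Balancing gives 3 Cr^3+(aq) + Al(s) → 3 Cr^2+(aq) + Al^3+(aq); hence Q = ([Cr^2+(aq)]^3·[Al^3+(aq)]) / [Cr^3+(aq)]^3 = 0.000483 (log Q = −3.316).
E = E° − (0.0661/n)·log Q = +1.250 − (0.0661/3)(−3.316) = +1.323 V.

+1.323 V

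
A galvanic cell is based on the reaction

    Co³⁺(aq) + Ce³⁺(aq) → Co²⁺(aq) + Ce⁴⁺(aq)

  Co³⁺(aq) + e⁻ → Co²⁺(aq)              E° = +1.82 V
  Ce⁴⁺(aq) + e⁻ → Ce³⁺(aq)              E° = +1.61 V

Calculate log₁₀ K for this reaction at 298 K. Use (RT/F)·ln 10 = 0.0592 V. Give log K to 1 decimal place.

The Co³⁺/Co²⁺ couple is reduced (cathode); E°cell = +1.82 − (+1.61) = +0.21 V with n = 1.
At equilibrium E = 0, so log K = nE°cell / 0.0592 = (1)(+0.21) / 0.0592 = 3.5.

log K = 3.5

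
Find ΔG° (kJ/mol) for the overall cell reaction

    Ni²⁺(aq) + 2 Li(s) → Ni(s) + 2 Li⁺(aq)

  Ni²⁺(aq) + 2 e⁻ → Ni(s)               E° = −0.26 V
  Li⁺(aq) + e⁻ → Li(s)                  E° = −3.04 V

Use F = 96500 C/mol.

In the reaction as written Ni²⁺(aq) is reduced, so the Ni²⁺/Ni couple is the cathode and Li⁺/Li is the anode.
E°cell = −0.26 − (−3.04) = +2.78 V; balancing electrons gives n = 2.
ΔG° = −nFE°cell = −(2)(96500)(+2.78) J/mol = −537 kJ/mol.

−537 kJ/mol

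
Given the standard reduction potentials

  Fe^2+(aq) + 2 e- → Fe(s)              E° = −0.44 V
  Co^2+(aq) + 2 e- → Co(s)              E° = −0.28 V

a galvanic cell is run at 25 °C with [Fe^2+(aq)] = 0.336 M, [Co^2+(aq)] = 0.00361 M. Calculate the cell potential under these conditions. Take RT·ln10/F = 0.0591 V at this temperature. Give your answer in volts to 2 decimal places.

+0.10 V

Co²⁺/Co is reduced (cathode, E° = −0.28 V) and Fe²⁺/Fe is oxidized (anode).
E°cell = −0.28 − (−0.44) = +0.16 V, with n = 2 electrons transferred.
The balanced reaction is Co^2+(aq) + Fe(s) → Co(s) + Fe^2+(aq), so Q = [Fe^2+(aq)] / [Co^2+(aq)] = 93.1 and log Q = 1.969.
Applying E = E° − (RT ln10/nF)·log Q gives +0.16 − (0.0591/2)(1.969) = +0.10 V.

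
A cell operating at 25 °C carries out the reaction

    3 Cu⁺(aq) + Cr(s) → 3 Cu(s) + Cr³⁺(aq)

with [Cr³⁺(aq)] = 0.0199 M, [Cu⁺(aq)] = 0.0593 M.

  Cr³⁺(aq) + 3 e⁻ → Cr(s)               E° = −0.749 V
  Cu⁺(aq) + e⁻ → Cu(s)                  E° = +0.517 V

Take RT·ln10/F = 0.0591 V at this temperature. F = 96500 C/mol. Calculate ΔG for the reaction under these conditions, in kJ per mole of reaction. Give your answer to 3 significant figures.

−355 kJ/mol

E°cell = +0.517 − (−0.749) = +1.266 V; the balanced reaction transfers n = 3 electrons.
The reaction quotient is [Cr³⁺(aq)] / [Cu⁺(aq)]^3 = 95.4; by Nernst, E = +1.266 − (0.0591/3)(1.980) = +1.2270 V.
Then ΔG = −nFE = −3 × 96500 × +1.2270 J/mol = −355 kJ/mol.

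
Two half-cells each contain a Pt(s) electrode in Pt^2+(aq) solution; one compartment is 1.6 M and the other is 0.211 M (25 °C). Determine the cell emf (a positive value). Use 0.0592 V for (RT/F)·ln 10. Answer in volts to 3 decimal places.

For a concentration cell E°cell = 0, since both electrodes use the same couple.
The compartment with the higher Pt^2+(aq) concentration (1.6 M) acts as the cathode; ions are reduced there and produced at the dilute (0.211 M) anode.
With n = 2, Ecell = −(0.0592/2)·log([dilute]/[conc]) = −(0.0592/2)·log(0.211/1.6) = +0.026 V.

0.026 V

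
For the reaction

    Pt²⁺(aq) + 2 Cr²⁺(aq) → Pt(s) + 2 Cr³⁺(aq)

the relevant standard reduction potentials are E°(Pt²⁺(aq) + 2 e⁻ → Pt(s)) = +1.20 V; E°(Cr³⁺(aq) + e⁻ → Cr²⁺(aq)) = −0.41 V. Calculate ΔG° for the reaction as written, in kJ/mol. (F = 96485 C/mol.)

In the reaction as written Pt²⁺(aq) is reduced, so the Pt²⁺/Pt couple is the cathode and Cr³⁺/Cr²⁺ is the anode.
E°cell = +1.20 − (−0.41) = +1.61 V; balancing electrons gives n = 2.
ΔG° = −nFE°cell = −(2)(96485)(+1.61) J/mol = −311 kJ/mol.

−311 kJ/mol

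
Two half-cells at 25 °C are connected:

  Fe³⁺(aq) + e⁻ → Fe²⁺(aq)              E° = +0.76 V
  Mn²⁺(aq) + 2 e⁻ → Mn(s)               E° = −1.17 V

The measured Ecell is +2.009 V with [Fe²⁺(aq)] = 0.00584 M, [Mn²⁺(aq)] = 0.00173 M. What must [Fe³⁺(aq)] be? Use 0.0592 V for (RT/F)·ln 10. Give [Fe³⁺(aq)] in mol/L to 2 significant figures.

0.0052 M

The Fe³⁺/Fe²⁺ couple has the larger reduction potential, so it is the cathode: E°cell = +0.76 − (−1.17) = +1.93 V and n = 2.
From the Nernst equation, log Q = n(E° − E)/0.0592 = 2·(+1.93 − (+2.009))/0.0592 = −2.669.
For 2 Fe³⁺(aq) + Mn(s) → 2 Fe²⁺(aq) + Mn²⁺(aq), the reaction quotient is Q = ([Fe²⁺(aq)]^2·[Mn²⁺(aq)]) / [Fe³⁺(aq)]^2.
Substituting the known concentrations and solving, log [Fe³⁺(aq)] = −2.280 and [Fe³⁺(aq)] = 0.0052 M.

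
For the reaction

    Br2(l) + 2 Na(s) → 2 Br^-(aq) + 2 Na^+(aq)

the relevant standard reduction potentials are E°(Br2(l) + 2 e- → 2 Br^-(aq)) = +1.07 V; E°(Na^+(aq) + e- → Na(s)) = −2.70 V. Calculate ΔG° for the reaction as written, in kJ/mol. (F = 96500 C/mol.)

In the reaction as written Br2(l) is reduced, so the Br₂/Br⁻ couple is the cathode and Na⁺/Na is the anode.
E°cell = +1.07 − (−2.70) = +3.77 V; balancing electrons gives n = 2.
ΔG° = −nFE°cell = −(2)(96500)(+3.77) J/mol = −728 kJ/mol.

−728 kJ/mol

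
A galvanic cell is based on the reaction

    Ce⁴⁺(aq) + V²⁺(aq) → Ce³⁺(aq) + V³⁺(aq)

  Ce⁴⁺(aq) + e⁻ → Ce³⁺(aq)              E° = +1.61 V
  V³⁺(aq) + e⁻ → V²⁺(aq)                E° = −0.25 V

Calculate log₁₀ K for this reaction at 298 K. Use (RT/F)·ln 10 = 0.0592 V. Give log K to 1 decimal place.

log K = 31.4

The Ce⁴⁺/Ce³⁺ couple is reduced (cathode); E°cell = +1.61 − (−0.25) = +1.86 V with n = 1.
At equilibrium E = 0, so log K = nE°cell / 0.0592 = (1)(+1.86) / 0.0592 = 31.4.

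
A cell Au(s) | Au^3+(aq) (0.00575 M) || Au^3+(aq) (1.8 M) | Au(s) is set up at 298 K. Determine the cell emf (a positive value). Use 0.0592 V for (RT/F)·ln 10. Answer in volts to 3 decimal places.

0.049 V

For a concentration cell E°cell = 0, since both electrodes use the same couple.
The compartment with the higher Au^3+(aq) concentration (1.8 M) acts as the cathode; ions are reduced there and produced at the dilute (0.00575 M) anode.
With n = 3, Ecell = −(0.0592/3)·log([dilute]/[conc]) = −(0.0592/3)·log(0.00575/1.8) = +0.049 V.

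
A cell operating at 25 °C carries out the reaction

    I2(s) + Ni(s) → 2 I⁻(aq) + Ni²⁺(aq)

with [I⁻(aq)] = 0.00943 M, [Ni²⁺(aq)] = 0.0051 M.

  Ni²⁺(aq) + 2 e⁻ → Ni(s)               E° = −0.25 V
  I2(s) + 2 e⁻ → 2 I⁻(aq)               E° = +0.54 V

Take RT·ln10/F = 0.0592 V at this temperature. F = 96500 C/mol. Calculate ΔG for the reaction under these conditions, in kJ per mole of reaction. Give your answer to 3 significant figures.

The standard cell potential is +0.54 − (−0.25) = +0.79 V, with n = 2 electrons in the balanced equation.
The reaction quotient is [I⁻(aq)]^2·[Ni²⁺(aq)] = 4.54×10^−7; by Nernst, E = +0.79 − (0.0592/2)(−6.343) = +0.9778 V.
Then ΔG = −nFE = −2 × 96500 × +0.9778 J/mol = −189 kJ/mol.

−189 kJ/mol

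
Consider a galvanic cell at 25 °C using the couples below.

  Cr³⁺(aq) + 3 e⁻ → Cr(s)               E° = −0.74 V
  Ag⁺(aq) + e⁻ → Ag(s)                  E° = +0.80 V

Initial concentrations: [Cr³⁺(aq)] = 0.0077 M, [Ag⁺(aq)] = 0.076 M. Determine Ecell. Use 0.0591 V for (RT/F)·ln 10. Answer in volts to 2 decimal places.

The Ag⁺/Ag couple has the more positive E°, so it is the cathode; Cr³⁺/Cr is the anode.
E°cell = E°cat − E°an = +0.80 − (−0.74) = +1.54 V; n = 3.
Balancing gives 3 Ag⁺(aq) + Cr(s) → 3 Ag(s) + Cr³⁺(aq); hence Q = [Cr³⁺(aq)] / [Ag⁺(aq)]^3 = 17.5 (log Q = 1.244).
E = E° − (0.0591/n)·log Q = +1.54 − (0.0591/3)(1.244) = +1.52 V.

+1.52 V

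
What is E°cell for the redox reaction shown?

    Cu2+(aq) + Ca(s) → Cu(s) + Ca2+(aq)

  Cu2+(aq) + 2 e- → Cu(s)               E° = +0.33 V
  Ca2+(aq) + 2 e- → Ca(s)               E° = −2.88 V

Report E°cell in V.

In the reaction as written, Cu2+(aq) is reduced (cathode) and Ca2+(aq) is produced by oxidation at the anode.
E°cell = E°(cathode) − E°(anode) = +0.33 − (−2.88) = +3.21 V.
The positive value indicates the reaction is spontaneous as written.

+3.21 V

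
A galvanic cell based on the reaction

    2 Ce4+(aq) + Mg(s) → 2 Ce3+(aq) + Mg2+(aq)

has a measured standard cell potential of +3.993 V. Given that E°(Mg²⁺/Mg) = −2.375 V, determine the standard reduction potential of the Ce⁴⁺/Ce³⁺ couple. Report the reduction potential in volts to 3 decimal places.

In the reaction as written the Ce⁴⁺/Ce³⁺ couple is reduced (cathode) and Mg²⁺/Mg is oxidized (anode), so E°cell = E°(Ce⁴⁺/Ce³⁺) − E°(Mg²⁺/Mg).
E°(Ce⁴⁺/Ce³⁺) = E°cell + E°(anode) = +3.993 + (−2.375) = +1.618 V.

+1.618 V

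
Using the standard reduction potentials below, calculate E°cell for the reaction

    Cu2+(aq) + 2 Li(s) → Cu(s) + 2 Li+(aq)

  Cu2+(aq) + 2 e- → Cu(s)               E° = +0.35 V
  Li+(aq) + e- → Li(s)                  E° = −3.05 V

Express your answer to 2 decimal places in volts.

Cu2+(aq) gains electrons, so the Cu²⁺/Cu couple is the cathode; the Li⁺/Li couple is the anode.
E°cell = E°(cathode) − E°(anode) = +0.35 − (−3.05) = +3.40 V.

+3.40 V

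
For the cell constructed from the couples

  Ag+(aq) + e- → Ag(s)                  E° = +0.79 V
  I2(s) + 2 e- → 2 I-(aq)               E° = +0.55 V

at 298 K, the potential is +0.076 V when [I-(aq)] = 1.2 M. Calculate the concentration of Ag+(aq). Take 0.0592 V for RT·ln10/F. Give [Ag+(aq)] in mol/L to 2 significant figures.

0.0014 M

The Ag⁺/Ag couple has the larger reduction potential, so it is the cathode: E°cell = +0.79 − (+0.55) = +0.24 V and n = 2.
Rearranging E = E° − (0.0592/n)·log Q gives log Q = 2(+0.24 − (+0.076))/0.0592 = 5.541.
The balanced reaction is 2 Ag+(aq) + 2 I-(aq) → 2 Ag(s) + I2(s), so Q = 1 / ([Ag+(aq)]^2·[I-(aq)]^2).
Substituting the known concentrations and solving, log [Ag+(aq)] = −2.850 and [Ag+(aq)] = 0.0014 M.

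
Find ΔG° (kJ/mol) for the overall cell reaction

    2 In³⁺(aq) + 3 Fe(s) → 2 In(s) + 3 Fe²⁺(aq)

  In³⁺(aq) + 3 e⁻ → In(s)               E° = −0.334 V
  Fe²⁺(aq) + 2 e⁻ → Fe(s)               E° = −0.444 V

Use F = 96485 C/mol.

In the reaction as written In³⁺(aq) is reduced, so the In³⁺/In couple is the cathode and Fe²⁺/Fe is the anode.
E°cell = −0.334 − (−0.444) = +0.110 V; balancing electrons gives n = 6.
ΔG° = −nFE°cell = −(6)(96485)(+0.110) J/mol = −63.7 kJ/mol.

−63.7 kJ/mol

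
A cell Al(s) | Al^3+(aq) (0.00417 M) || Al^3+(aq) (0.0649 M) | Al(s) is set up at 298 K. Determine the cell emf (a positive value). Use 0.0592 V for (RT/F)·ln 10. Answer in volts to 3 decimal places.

For a concentration cell E°cell = 0, since both electrodes use the same couple.
The compartment with the higher Al^3+(aq) concentration (0.0649 M) acts as the cathode; ions are reduced there and produced at the dilute (0.00417 M) anode.
With n = 3, Ecell = −(0.0592/3)·log([dilute]/[conc]) = −(0.0592/3)·log(0.00417/0.0649) = +0.024 V.

0.024 V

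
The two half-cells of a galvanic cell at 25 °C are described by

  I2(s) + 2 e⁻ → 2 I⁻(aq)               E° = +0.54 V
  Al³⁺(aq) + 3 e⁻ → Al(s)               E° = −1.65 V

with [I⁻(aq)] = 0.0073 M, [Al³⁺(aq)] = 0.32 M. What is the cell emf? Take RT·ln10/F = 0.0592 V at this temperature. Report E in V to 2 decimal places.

Since E°(I₂/I⁻) > E°(Al³⁺/Al), I₂/I⁻ serves as the cathode.
E°cell = +0.54 − (−1.65) = +2.19 V, with n = 6 electrons transferred.
The balanced reaction is 3 I2(s) + 2 Al(s) → 6 I⁻(aq) + 2 Al³⁺(aq), so Q = [I⁻(aq)]^6·[Al³⁺(aq)]^2 = 1.55×10^−14 and log Q = −13.810.
Applying E = E° − (RT ln10/nF)·log Q gives +2.19 − (0.0592/6)(−13.810) = +2.33 V.

+2.33 V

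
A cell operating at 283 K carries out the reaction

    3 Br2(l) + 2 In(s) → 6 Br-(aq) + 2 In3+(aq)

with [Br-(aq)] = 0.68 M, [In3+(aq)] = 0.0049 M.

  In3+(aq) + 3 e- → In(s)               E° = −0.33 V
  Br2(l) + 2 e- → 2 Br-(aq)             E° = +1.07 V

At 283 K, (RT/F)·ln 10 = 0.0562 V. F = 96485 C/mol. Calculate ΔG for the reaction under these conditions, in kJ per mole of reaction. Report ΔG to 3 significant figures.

E°cell = +1.07 − (−0.33) = +1.40 V; the balanced reaction transfers n = 6 electrons.
Q = [Br-(aq)]^6·[In3+(aq)]^2 = 2.37×10^−6, so log Q = −5.625 and E = +1.40 − (0.0562/6)(−5.625) = +1.4527 V.
Finally ΔG = −nFE = −(6)(96485 C/mol)(+1.4527 V) = −841 kJ/mol.

−841 kJ/mol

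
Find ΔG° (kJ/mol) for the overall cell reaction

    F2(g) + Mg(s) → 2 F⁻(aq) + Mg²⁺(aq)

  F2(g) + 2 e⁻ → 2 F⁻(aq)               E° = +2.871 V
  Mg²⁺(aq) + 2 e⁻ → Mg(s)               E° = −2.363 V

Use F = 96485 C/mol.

In the reaction as written F2(g) is reduced, so the F₂/F⁻ couple is the cathode and Mg²⁺/Mg is the anode.
E°cell = +2.871 − (−2.363) = +5.234 V; balancing electrons gives n = 2.
ΔG° = −nFE°cell = −(2)(96485)(+5.234) J/mol = −1010 kJ/mol.

−1010 kJ/mol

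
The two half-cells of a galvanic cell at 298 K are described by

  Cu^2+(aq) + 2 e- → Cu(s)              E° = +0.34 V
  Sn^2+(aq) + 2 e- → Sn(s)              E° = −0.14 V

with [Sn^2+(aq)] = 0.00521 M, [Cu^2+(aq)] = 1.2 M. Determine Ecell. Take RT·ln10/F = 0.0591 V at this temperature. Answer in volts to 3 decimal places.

Cu²⁺/Cu is reduced (cathode, E° = +0.34 V) and Sn²⁺/Sn is oxidized (anode).
The standard potential is +0.34 − (−0.14) = +0.48 V and the balanced reaction transfers n = 2 electrons.
Balancing gives Cu^2+(aq) + Sn(s) → Cu(s) + Sn^2+(aq); hence Q = [Sn^2+(aq)] / [Cu^2+(aq)] = 0.00434 (log Q = −2.362).
By the Nernst equation, E = +0.48 − (0.0591/2)·(−2.362) = +0.550 V.

+0.550 V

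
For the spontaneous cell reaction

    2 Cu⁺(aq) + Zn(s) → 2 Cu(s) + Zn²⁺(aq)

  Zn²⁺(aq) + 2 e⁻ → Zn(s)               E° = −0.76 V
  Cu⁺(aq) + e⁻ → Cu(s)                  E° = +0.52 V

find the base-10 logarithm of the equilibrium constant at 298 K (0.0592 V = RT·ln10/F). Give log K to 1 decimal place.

log K = 43.2

The Cu⁺/Cu couple is reduced (cathode); E°cell = +0.52 − (−0.76) = +1.28 V with n = 2.
At equilibrium E = 0, so log K = nE°cell / 0.0592 = (2)(+1.28) / 0.0592 = 43.2.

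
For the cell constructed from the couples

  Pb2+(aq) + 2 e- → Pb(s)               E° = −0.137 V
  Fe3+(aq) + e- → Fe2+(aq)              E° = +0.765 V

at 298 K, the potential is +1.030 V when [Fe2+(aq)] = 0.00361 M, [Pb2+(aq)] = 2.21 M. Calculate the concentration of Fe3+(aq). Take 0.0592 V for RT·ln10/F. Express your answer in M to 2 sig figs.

Fe³⁺/Fe²⁺ is the cathode (higher E°); E°cell = +0.765 − (−0.137) = +0.902 V with n = 2.
Since E = E° − (0.0592/n)·log Q, log Q = n(E° − E)/0.0592 = −4.324.
The balanced reaction is 2 Fe3+(aq) + Pb(s) → 2 Fe2+(aq) + Pb2+(aq), so Q = ([Fe2+(aq)]^2·[Pb2+(aq)]) / [Fe3+(aq)]^2.
Solving for the unknown gives log [Fe3+(aq)] = −0.108, so [Fe3+(aq)] ≈ 0.78 M.

0.78 M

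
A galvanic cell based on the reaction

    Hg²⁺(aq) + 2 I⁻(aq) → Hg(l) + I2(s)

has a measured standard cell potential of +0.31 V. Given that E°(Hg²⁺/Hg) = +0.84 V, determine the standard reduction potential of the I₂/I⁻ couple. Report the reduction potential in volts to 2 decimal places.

+0.53 V

In the reaction as written the Hg²⁺/Hg couple is reduced (cathode) and I₂/I⁻ is oxidized (anode), so E°cell = E°(Hg²⁺/Hg) − E°(I₂/I⁻).
E°(I₂/I⁻) = E°(cathode) − E°cell = +0.84 − (+0.31) = +0.53 V.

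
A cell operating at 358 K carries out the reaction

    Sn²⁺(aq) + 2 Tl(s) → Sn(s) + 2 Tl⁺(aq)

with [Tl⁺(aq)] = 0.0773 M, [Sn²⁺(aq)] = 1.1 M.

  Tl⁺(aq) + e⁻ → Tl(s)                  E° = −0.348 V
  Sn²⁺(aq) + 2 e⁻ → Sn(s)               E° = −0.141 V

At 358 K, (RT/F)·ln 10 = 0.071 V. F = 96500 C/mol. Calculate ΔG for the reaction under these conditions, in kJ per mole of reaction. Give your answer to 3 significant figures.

E°cell = −0.141 − (−0.348) = +0.207 V; the balanced reaction transfers n = 2 electrons.
Here Q = [Tl⁺(aq)]^2 / [Sn²⁺(aq)] = 0.00543 (log Q = −2.265), giving E = +0.207 − (0.071/2)·(−2.265) = +0.2874 V.
ΔG = −nFE = −(2)(96500)(+0.2874) J/mol = −55.5 kJ/mol.

−55.5 kJ/mol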